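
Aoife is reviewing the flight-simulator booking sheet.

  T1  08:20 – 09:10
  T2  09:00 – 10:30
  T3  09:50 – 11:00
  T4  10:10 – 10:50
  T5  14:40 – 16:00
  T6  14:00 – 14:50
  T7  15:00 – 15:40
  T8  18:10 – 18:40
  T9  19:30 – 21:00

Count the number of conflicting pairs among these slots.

Sorted by start: T1, T2, T3, T4, T6, T5, T7, T8, T9.
T2 starts before T1 ends → T1 and T2 overlap.
T3 starts after T1 ends — done with T1.
T3 starts before T2 ends → T2 and T3 overlap.
T4 starts before T2 ends → T2 and T4 overlap.
T6 starts after T2 ends — done with T2.
T4 starts before T3 ends → T3 and T4 overlap.
T6 starts after T3 ends — done with T3.
T6 starts after T4 ends — done with T4.
T5 starts before T6 ends → T6 and T5 overlap.
T7 starts after T6 ends — done with T6.
T7 starts before T5 ends → T5 and T7 overlap.
T8 starts after T5 ends — done with T5.
T8 starts after T7 ends — done with T7.
T9 starts after T8 ends.
Overlapping pairs: T1 & T2, T2 & T3, T2 & T4, T3 & T4, T5 & T6, T5 & T7 — 6 in total.

6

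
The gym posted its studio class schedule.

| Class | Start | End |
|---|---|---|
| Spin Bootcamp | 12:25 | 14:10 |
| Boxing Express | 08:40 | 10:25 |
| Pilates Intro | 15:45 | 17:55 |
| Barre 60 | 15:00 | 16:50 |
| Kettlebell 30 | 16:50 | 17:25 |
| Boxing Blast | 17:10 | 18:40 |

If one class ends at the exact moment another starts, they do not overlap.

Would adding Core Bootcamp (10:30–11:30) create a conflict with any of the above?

No — it doesn't clash with anything

Boxing Express: ends 10:25 at or before Core Bootcamp starts 10:30 → clear.
Spin Bootcamp: starts 12:25 at or after Core Bootcamp ends 11:30 → clear.
Barre 60: starts 15:00 at or after Core Bootcamp ends 11:30 → clear.
Pilates Intro: starts 15:45 at or after Core Bootcamp ends 11:30 → clear.
Kettlebell 30: starts 16:50 at or after Core Bootcamp ends 11:30 → clear.
Boxing Blast: starts 17:10 at or after Core Bootcamp ends 11:30 → clear.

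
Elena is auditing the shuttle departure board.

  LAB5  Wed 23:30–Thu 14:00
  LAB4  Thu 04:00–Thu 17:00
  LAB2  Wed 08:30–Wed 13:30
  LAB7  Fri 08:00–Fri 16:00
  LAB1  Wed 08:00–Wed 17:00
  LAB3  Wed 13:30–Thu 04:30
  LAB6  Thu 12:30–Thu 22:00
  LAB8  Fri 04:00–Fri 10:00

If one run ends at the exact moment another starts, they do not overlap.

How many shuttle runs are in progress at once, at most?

3

Sort all start/end points and keep a running count:
Wed 08:00 start LAB1 → 1
Wed 08:30 start LAB2 → 2
Wed 13:30 end LAB2 → 1
Wed 13:30 start LAB3 → 2
Wed 17:00 end LAB1 → 1
Wed 23:30 start LAB5 → 2
Thu 04:00 start LAB4 → 3
Thu 04:30 end LAB3 → 2
Thu 12:30 start LAB6 → 3
Thu 14:00 end LAB5 → 2
Thu 17:00 end LAB4 → 1
Thu 22:00 end LAB6 → 0
Fri 04:00 start LAB8 → 1
Fri 08:00 start LAB7 → 2
Fri 10:00 end LAB8 → 1
Fri 16:00 end LAB7 → 0
Peak is 3, at Thu 04:00 (LAB3, LAB4, LAB5).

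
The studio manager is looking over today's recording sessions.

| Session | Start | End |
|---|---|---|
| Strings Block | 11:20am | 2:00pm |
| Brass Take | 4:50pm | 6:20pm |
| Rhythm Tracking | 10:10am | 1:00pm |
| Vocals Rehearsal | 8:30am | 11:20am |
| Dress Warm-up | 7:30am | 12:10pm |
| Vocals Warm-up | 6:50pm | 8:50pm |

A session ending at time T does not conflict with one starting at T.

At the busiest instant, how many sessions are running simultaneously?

3

Sort all start/end points and keep a running count:
7:30am start Dress Warm-up → 1
8:30am start Vocals Rehearsal → 2
10:10am start Rhythm Tracking → 3
11:20am end Vocals Rehearsal → 2
11:20am start Strings Block → 3
12:10pm end Dress Warm-up → 2
1:00pm end Rhythm Tracking → 1
2:00pm end Strings Block → 0
4:50pm start Brass Take → 1
6:20pm end Brass Take → 0
6:50pm start Vocals Warm-up → 1
8:50pm end Vocals Warm-up → 0
Peak is 3, at 10:10am (Dress Warm-up, Rhythm Tracking, Vocals Rehearsal).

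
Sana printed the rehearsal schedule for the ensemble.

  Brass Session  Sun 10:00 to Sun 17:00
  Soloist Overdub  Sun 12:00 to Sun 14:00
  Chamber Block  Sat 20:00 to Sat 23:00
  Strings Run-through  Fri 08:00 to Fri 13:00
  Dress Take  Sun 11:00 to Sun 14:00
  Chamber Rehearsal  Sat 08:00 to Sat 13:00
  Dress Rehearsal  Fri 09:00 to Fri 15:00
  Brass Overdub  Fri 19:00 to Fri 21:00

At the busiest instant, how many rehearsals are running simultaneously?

3

Sweep the timeline, counting +1 at each start and −1 at each end (ends before starts at a tie):
Fri 08:00 start Strings Run-through → 1
Fri 09:00 start Dress Rehearsal → 2
Fri 13:00 end Strings Run-through → 1
Fri 15:00 end Dress Rehearsal → 0
Fri 19:00 start Brass Overdub → 1
Fri 21:00 end Brass Overdub → 0
Sat 08:00 start Chamber Rehearsal → 1
Sat 13:00 end Chamber Rehearsal → 0
Sat 20:00 start Chamber Block → 1
Sat 23:00 end Chamber Block → 0
Sun 10:00 start Brass Session → 1
Sun 11:00 start Dress Take → 2
Sun 12:00 start Soloist Overdub → 3
Sun 14:00 end Dress Take → 2
Sun 14:00 end Soloist Overdub → 1
Sun 17:00 end Brass Session → 0
Peak is 3, at Sun 12:00 (Brass Session, Dress Take, Soloist Overdub).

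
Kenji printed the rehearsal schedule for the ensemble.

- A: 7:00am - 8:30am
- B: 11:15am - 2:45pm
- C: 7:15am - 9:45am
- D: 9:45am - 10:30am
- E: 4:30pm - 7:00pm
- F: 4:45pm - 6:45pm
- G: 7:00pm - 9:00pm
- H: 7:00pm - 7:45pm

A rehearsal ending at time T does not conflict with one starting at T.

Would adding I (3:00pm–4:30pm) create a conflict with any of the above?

A: ends 8:30am at or before I starts 3:00pm → clear.
C: ends 9:45am at or before I starts 3:00pm → clear.
D: ends 10:30am at or before I starts 3:00pm → clear.
B: ends 2:45pm at or before I starts 3:00pm → clear.
E: starts 4:30pm at or after I ends 4:30pm → clear.
F: starts 4:45pm at or after I ends 4:30pm → clear.
G: starts 7:00pm at or after I ends 4:30pm → clear.
H: starts 7:00pm at or after I ends 4:30pm → clear.

No — it doesn't clash with anything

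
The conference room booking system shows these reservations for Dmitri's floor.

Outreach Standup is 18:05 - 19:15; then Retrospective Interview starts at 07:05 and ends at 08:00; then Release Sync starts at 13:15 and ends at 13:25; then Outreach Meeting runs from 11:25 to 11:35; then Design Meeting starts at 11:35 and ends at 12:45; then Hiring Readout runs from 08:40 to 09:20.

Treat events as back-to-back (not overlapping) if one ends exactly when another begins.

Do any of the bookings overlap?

No

Two intervals overlap when each starts before the other ends.
Sorted by start: Retrospective Interview, Hiring Readout, Outreach Meeting, Design Meeting, Release Sync, Outreach Standup.
Hiring Readout starts after Retrospective Interview ends; Retrospective Interview is clear from here.
Outreach Meeting starts after Hiring Readout ends; Hiring Readout is clear from here.
Design Meeting starts exactly when Outreach Meeting ends (back-to-back, no overlap); Outreach Meeting is clear from here.
Release Sync starts after Design Meeting ends; Design Meeting is clear from here.
Outreach Standup starts after Release Sync ends.
Every pair is clear; the schedule has no overlaps.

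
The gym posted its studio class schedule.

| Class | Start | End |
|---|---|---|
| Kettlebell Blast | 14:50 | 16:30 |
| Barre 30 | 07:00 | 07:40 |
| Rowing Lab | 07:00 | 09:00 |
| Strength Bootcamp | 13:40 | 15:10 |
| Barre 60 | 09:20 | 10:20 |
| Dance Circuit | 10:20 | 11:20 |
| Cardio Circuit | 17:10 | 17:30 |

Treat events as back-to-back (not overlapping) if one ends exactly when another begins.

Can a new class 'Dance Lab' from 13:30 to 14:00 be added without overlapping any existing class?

Rowing Lab: ends 09:00 at or before Dance Lab starts 13:30 → clear.
Barre 30: ends 07:40 at or before Dance Lab starts 13:30 → clear.
Barre 60: ends 10:20 at or before Dance Lab starts 13:30 → clear.
Dance Circuit: ends 11:20 at or before Dance Lab starts 13:30 → clear.
Strength Bootcamp: starts 13:40 before Dance Lab ends 14:00, and ends 15:10 after Dance Lab starts 13:30 → overlap.
Kettlebell Blast: starts 14:50 at or after Dance Lab ends 14:00 → clear.
Cardio Circuit: starts 17:10 at or after Dance Lab ends 14:00 → clear.
Dance Lab overlaps Strength Bootcamp.

No — it overlaps Strength Bootcamp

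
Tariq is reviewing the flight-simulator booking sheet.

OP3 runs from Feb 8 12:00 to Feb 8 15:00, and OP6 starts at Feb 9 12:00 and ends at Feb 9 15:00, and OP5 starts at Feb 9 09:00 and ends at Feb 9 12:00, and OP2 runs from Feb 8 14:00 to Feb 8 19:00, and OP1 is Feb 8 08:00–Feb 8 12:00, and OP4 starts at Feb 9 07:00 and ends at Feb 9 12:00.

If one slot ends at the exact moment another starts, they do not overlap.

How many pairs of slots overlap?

Check each pair: they overlap iff neither finishes before the other starts.
Sorted by start: OP1, OP3, OP2, OP4, OP5, OP6.
OP3 starts exactly when OP1 ends (back-to-back, no overlap); OP1 is clear from here.
OP2 starts before OP3 ends → OP3 and OP2 overlap.
OP4 starts after OP3 ends; OP3 is clear from here.
OP4 starts after OP2 ends; OP2 is clear from here.
OP5 starts before OP4 ends → OP4 and OP5 overlap.
OP6 starts exactly when OP4 ends (back-to-back, no overlap).
OP6 starts exactly when OP5 ends (back-to-back, no overlap).
Overlapping pairs: OP2 & OP3, OP4 & OP5 — 2 in total.

2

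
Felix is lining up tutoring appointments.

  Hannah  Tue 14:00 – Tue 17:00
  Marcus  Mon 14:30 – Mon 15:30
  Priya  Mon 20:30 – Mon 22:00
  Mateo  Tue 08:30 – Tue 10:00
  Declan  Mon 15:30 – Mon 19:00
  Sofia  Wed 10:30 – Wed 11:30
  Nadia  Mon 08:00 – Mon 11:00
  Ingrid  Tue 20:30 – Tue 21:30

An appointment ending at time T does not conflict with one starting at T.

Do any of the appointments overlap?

Check each pair: they overlap iff neither finishes before the other starts.
Sorted by start: Nadia, Marcus, Declan, Priya, Mateo, Hannah, Ingrid, Sofia.
Marcus starts after Nadia ends — done with Nadia.
Declan starts exactly when Marcus ends (back-to-back, no overlap) — done with Marcus.
Priya starts after Declan ends — done with Declan.
Mateo starts after Priya ends — done with Priya.
Hannah starts after Mateo ends — done with Mateo.
Ingrid starts after Hannah ends — done with Hannah.
Sofia starts after Ingrid ends.
Every pair is clear; the schedule has no overlaps.

No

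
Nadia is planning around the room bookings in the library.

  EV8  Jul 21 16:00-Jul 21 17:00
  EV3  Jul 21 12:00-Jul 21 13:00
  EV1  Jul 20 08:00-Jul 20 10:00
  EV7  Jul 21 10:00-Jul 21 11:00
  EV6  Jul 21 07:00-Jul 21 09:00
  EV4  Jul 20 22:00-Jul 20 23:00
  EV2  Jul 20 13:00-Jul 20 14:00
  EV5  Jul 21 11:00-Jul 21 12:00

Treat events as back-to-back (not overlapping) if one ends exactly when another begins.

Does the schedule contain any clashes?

Sorted by start: EV1, EV2, EV4, EV6, EV7, EV5, EV3, EV8.
EV2 starts after EV1 ends — done with EV1.
EV4 starts after EV2 ends — done with EV2.
EV6 starts after EV4 ends — done with EV4.
EV7 starts after EV6 ends — done with EV6.
EV5 starts exactly when EV7 ends (back-to-back, no overlap) — done with EV7.
EV3 starts exactly when EV5 ends (back-to-back, no overlap) — done with EV5.
EV8 starts after EV3 ends.
Every pair is clear; the schedule has no overlaps.

No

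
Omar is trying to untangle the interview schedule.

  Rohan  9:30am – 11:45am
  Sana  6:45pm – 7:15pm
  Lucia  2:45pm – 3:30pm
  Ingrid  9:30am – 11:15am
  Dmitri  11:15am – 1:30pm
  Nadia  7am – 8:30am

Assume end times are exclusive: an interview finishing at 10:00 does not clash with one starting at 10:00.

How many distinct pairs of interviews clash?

2

Sorted by start: Nadia, Rohan, Ingrid, Dmitri, Lucia, Sana.
Rohan starts after Nadia ends; Nadia is clear from here.
Ingrid starts before Rohan ends → Rohan and Ingrid overlap.
Dmitri starts before Rohan ends → Rohan and Dmitri overlap.
Lucia starts after Rohan ends; Rohan is clear from here.
Dmitri starts exactly when Ingrid ends (back-to-back, no overlap); Ingrid is clear from here.
Lucia starts after Dmitri ends; Dmitri is clear from here.
Sana starts after Lucia ends.
Overlapping pairs: Dmitri & Rohan, Ingrid & Rohan — 2 in total.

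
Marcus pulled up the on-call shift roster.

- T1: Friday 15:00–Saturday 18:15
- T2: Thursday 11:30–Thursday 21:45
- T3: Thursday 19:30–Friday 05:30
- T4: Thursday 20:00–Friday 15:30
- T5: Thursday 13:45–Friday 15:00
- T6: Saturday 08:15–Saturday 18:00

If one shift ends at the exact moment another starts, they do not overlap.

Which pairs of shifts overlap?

Check each pair: they overlap iff neither finishes before the other starts.
Sorted by start: T2, T5, T3, T4, T1, T6.
T5 starts before T2 ends → T2 and T5 overlap.
T3 starts before T2 ends → T2 and T3 overlap.
T4 starts before T2 ends → T2 and T4 overlap.
T1 starts after T2 ends, so nothing later overlaps T2 either.
T3 starts before T5 ends → T5 and T3 overlap.
T4 starts before T5 ends → T5 and T4 overlap.
T1 starts exactly when T5 ends (back-to-back, no overlap), so nothing later overlaps T5 either.
T4 starts before T3 ends → T3 and T4 overlap.
T1 starts after T3 ends, so nothing later overlaps T3 either.
T1 starts before T4 ends → T4 and T1 overlap.
T6 starts after T4 ends.
T6 starts before T1 ends → T1 and T6 overlap.

T1 & T4, T1 & T6, T2 & T3, T2 & T4, T2 & T5, T3 & T4, T3 & T5, T4 & T5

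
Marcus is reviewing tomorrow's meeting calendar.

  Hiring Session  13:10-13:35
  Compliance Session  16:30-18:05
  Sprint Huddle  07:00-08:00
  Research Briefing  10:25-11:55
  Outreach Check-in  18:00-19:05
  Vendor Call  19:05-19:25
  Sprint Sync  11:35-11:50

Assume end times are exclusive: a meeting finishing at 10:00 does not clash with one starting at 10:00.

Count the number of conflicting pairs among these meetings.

2

Sorted by start: Sprint Huddle, Research Briefing, Sprint Sync, Hiring Session, Compliance Session, Outreach Check-in, Vendor Call.
Research Briefing starts after Sprint Huddle ends, so nothing later overlaps Sprint Huddle either.
Sprint Sync starts before Research Briefing ends → Research Briefing and Sprint Sync overlap.
Hiring Session starts after Research Briefing ends, so nothing later overlaps Research Briefing either.
Hiring Session starts after Sprint Sync ends, so nothing later overlaps Sprint Sync either.
Compliance Session starts after Hiring Session ends, so nothing later overlaps Hiring Session either.
Outreach Check-in starts before Compliance Session ends → Compliance Session and Outreach Check-in overlap.
Vendor Call starts after Compliance Session ends.
Vendor Call starts exactly when Outreach Check-in ends (back-to-back, no overlap).
Overlapping pairs: Compliance Session & Outreach Check-in, Research Briefing & Sprint Sync — 2 in total.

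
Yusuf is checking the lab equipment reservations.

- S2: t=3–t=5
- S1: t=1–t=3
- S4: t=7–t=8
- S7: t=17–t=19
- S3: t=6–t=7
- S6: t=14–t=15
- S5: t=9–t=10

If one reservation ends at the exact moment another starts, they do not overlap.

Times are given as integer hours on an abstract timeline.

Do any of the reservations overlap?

No

Sorted by start: S1, S2, S3, S4, S5, S6, S7.
S2 starts exactly when S1 ends (back-to-back, no overlap), so S1 has no further overlaps.
S3 starts after S2 ends, so S2 has no further overlaps.
S4 starts exactly when S3 ends (back-to-back, no overlap), so S3 has no further overlaps.
S5 starts after S4 ends, so S4 has no further overlaps.
S6 starts after S5 ends, so S5 has no further overlaps.
S7 starts after S6 ends.
Every pair is clear; the schedule has no overlaps.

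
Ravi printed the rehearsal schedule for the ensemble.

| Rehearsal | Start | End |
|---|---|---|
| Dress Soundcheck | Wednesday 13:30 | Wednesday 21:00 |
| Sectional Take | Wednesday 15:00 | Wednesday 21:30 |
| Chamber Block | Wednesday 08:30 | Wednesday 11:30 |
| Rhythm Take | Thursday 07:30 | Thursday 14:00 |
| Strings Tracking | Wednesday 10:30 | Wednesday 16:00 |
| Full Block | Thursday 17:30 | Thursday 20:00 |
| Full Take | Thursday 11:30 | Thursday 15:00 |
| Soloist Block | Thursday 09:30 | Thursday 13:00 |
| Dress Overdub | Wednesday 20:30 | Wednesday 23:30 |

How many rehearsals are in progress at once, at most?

3

Sort all start/end points and keep a running count:
Wednesday 08:30 start Chamber Block → 1
Wednesday 10:30 start Strings Tracking → 2
Wednesday 11:30 end Chamber Block → 1
Wednesday 13:30 start Dress Soundcheck → 2
Wednesday 15:00 start Sectional Take → 3
Wednesday 16:00 end Strings Tracking → 2
Wednesday 20:30 start Dress Overdub → 3
Wednesday 21:00 end Dress Soundcheck → 2
Wednesday 21:30 end Sectional Take → 1
Wednesday 23:30 end Dress Overdub → 0
Thursday 07:30 start Rhythm Take → 1
Thursday 09:30 start Soloist Block → 2
Thursday 11:30 start Full Take → 3
Thursday 13:00 end Soloist Block → 2
Thursday 14:00 end Rhythm Take → 1
Thursday 15:00 end Full Take → 0
Thursday 17:30 start Full Block → 1
Thursday 20:00 end Full Block → 0
Peak is 3, at Wednesday 15:00 (Dress Soundcheck, Sectional Take, Strings Tracking).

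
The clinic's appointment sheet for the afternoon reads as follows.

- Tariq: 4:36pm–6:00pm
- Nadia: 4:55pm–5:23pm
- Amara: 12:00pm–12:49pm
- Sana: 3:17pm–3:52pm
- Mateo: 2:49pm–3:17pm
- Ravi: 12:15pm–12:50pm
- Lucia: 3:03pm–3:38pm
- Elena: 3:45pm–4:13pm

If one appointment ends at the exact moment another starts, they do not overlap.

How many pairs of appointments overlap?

Check each pair: they overlap iff neither finishes before the other starts.
Sorted by start: Amara, Ravi, Mateo, Lucia, Sana, Elena, Tariq, Nadia.
Ravi starts before Amara ends → Amara and Ravi overlap.
Mateo starts after Amara ends, so Amara has no further overlaps.
Mateo starts after Ravi ends, so Ravi has no further overlaps.
Lucia starts before Mateo ends → Mateo and Lucia overlap.
Sana starts exactly when Mateo ends (back-to-back, no overlap), so Mateo has no further overlaps.
Sana starts before Lucia ends → Lucia and Sana overlap.
Elena starts after Lucia ends, so Lucia has no further overlaps.
Elena starts before Sana ends → Sana and Elena overlap.
Tariq starts after Sana ends, so Sana has no further overlaps.
Tariq starts after Elena ends, so Elena has no further overlaps.
Nadia starts before Tariq ends → Tariq and Nadia overlap.
Overlapping pairs: Amara & Ravi, Elena & Sana, Lucia & Mateo, Lucia & Sana, Nadia & Tariq — 5 in total.

5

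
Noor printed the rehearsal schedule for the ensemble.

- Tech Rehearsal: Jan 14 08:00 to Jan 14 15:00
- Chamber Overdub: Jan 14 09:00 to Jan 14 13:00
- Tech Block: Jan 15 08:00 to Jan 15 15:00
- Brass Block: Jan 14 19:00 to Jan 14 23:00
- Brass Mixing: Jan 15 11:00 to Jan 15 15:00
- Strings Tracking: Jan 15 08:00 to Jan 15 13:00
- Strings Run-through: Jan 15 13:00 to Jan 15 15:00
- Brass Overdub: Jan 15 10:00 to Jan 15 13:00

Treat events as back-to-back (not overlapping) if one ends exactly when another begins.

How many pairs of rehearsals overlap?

Sorted by start: Tech Rehearsal, Chamber Overdub, Brass Block, Tech Block, Strings Tracking, Brass Overdub, Brass Mixing, Strings Run-through.
Chamber Overdub starts before Tech Rehearsal ends → Tech Rehearsal and Chamber Overdub overlap.
Brass Block starts after Tech Rehearsal ends — done with Tech Rehearsal.
Brass Block starts after Chamber Overdub ends — done with Chamber Overdub.
Tech Block starts after Brass Block ends — done with Brass Block.
Strings Tracking starts before Tech Block ends → Tech Block and Strings Tracking overlap.
Brass Overdub starts before Tech Block ends → Tech Block and Brass Overdub overlap.
Brass Mixing starts before Tech Block ends → Tech Block and Brass Mixing overlap.
Strings Run-through starts before Tech Block ends → Tech Block and Strings Run-through overlap.
Brass Overdub starts before Strings Tracking ends → Strings Tracking and Brass Overdub overlap.
Brass Mixing starts before Strings Tracking ends → Strings Tracking and Brass Mixing overlap.
Strings Run-through starts exactly when Strings Tracking ends (back-to-back, no overlap).
Brass Mixing starts before Brass Overdub ends → Brass Overdub and Brass Mixing overlap.
Strings Run-through starts exactly when Brass Overdub ends (back-to-back, no overlap).
Strings Run-through starts before Brass Mixing ends → Brass Mixing and Strings Run-through overlap.
Overlapping pairs: Brass Mixing & Brass Overdub, Brass Mixing & Strings Run-through, Brass Mixing & Strings Tracking, Brass Mixing & Tech Block, Brass Overdub & Strings Tracking, Brass Overdub & Tech Block, Chamber Overdub & Tech Rehearsal, Strings Run-through & Tech Block, Strings Tracking & Tech Block — 9 in total.

9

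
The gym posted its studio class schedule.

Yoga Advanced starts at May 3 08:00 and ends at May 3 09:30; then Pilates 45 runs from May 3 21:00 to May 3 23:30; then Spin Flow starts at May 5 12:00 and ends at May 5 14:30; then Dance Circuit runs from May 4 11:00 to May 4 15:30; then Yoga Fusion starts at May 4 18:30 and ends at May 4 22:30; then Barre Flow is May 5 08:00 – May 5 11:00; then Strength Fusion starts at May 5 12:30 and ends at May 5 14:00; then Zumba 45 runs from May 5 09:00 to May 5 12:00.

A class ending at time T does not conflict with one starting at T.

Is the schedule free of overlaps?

Two intervals overlap when each starts before the other ends.
Sorted by start: Yoga Advanced, Pilates 45, Dance Circuit, Yoga Fusion, Barre Flow, Zumba 45, Spin Flow, Strength Fusion.
Pilates 45 starts after Yoga Advanced ends — done with Yoga Advanced.
Dance Circuit starts after Pilates 45 ends — done with Pilates 45.
Yoga Fusion starts after Dance Circuit ends — done with Dance Circuit.
Barre Flow starts after Yoga Fusion ends — done with Yoga Fusion.
Zumba 45 starts before Barre Flow ends → Barre Flow and Zumba 45 overlap.
That's a conflict, so the schedule is not conflict-free.

No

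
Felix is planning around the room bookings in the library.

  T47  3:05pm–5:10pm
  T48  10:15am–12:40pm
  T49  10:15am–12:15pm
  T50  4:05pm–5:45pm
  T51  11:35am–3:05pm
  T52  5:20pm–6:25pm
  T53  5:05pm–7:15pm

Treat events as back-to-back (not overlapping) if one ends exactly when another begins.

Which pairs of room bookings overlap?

T47 & T50, T47 & T53, T48 & T49, T48 & T51, T49 & T51, T50 & T52, T50 & T53, T52 & T53

Sorted by start: T48, T49, T51, T47, T50, T53, T52.
T49 starts before T48 ends → T48 and T49 overlap.
T51 starts before T48 ends → T48 and T51 overlap.
T47 starts after T48 ends; T48 is clear from here.
T51 starts before T49 ends → T49 and T51 overlap.
T47 starts after T49 ends; T49 is clear from here.
T47 starts exactly when T51 ends (back-to-back, no overlap); T51 is clear from here.
T50 starts before T47 ends → T47 and T50 overlap.
T53 starts before T47 ends → T47 and T53 overlap.
T52 starts after T47 ends.
T53 starts before T50 ends → T50 and T53 overlap.
T52 starts before T50 ends → T50 and T52 overlap.
T52 starts before T53 ends → T53 and T52 overlap.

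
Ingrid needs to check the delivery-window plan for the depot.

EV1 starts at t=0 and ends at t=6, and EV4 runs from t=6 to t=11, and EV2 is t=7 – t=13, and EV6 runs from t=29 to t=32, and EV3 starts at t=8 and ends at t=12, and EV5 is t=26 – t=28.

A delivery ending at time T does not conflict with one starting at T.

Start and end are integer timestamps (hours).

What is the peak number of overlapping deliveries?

Sort all start/end points and keep a running count:
t=0 start EV1 → 1
t=6 end EV1 → 0
t=6 start EV4 → 1
t=7 start EV2 → 2
t=8 start EV3 → 3
t=11 end EV4 → 2
t=12 end EV3 → 1
t=13 end EV2 → 0
t=26 start EV5 → 1
t=28 end EV5 → 0
t=29 start EV6 → 1
t=32 end EV6 → 0
Peak is 3, at t=8 (EV2, EV3, EV4).

3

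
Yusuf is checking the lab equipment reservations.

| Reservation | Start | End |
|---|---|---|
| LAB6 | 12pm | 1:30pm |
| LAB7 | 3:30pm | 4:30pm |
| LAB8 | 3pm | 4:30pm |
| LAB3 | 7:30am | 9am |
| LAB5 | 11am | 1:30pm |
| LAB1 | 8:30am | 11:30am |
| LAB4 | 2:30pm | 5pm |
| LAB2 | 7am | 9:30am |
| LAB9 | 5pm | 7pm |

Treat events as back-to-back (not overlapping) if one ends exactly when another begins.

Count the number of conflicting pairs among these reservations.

8

Sorted by start: LAB2, LAB3, LAB1, LAB5, LAB6, LAB4, LAB8, LAB7, LAB9.
LAB3 starts before LAB2 ends → LAB2 and LAB3 overlap.
LAB1 starts before LAB2 ends → LAB2 and LAB1 overlap.
LAB5 starts after LAB2 ends, so nothing later overlaps LAB2 either.
LAB1 starts before LAB3 ends → LAB3 and LAB1 overlap.
LAB5 starts after LAB3 ends, so nothing later overlaps LAB3 either.
LAB5 starts before LAB1 ends → LAB1 and LAB5 overlap.
LAB6 starts after LAB1 ends, so nothing later overlaps LAB1 either.
LAB6 starts before LAB5 ends → LAB5 and LAB6 overlap.
LAB4 starts after LAB5 ends, so nothing later overlaps LAB5 either.
LAB4 starts after LAB6 ends, so nothing later overlaps LAB6 either.
LAB8 starts before LAB4 ends → LAB4 and LAB8 overlap.
LAB7 starts before LAB4 ends → LAB4 and LAB7 overlap.
LAB9 starts exactly when LAB4 ends (back-to-back, no overlap).
LAB7 starts before LAB8 ends → LAB8 and LAB7 overlap.
LAB9 starts after LAB8 ends.
LAB9 starts after LAB7 ends.
Overlapping pairs: LAB1 & LAB2, LAB1 & LAB3, LAB1 & LAB5, LAB2 & LAB3, LAB4 & LAB7, LAB4 & LAB8, LAB5 & LAB6, LAB7 & LAB8 — 8 in total.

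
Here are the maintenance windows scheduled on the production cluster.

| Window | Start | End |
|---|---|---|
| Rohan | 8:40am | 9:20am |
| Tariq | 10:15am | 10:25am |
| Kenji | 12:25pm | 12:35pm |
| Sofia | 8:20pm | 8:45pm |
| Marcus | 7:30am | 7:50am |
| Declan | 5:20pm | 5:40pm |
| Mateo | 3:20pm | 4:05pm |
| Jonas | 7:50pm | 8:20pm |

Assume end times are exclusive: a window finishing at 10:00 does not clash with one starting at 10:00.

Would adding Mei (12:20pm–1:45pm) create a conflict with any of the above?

Marcus: ends 7:50am at or before Mei starts 12:20pm → clear.
Rohan: ends 9:20am at or before Mei starts 12:20pm → clear.
Tariq: ends 10:25am at or before Mei starts 12:20pm → clear.
Kenji: starts 12:25pm before Mei ends 1:45pm, and ends 12:35pm after Mei starts 12:20pm → overlap.
Mateo: starts 3:20pm at or after Mei ends 1:45pm → clear.
Declan: starts 5:20pm at or after Mei ends 1:45pm → clear.
Jonas: starts 7:50pm at or after Mei ends 1:45pm → clear.
Sofia: starts 8:20pm at or after Mei ends 1:45pm → clear.
Mei overlaps Kenji.

Yes — it overlaps Kenji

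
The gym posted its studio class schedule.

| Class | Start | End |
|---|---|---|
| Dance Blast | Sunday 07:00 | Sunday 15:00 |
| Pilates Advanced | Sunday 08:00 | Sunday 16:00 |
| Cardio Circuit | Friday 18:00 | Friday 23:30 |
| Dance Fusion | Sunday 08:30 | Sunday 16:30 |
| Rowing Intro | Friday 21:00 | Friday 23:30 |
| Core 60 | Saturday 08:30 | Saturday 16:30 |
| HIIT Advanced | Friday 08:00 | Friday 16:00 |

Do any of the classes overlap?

Yes

Check each pair: they overlap iff neither finishes before the other starts.
Sorted by start: HIIT Advanced, Cardio Circuit, Rowing Intro, Core 60, Dance Blast, Pilates Advanced, Dance Fusion.
Cardio Circuit starts after HIIT Advanced ends, so nothing later overlaps HIIT Advanced either.
Rowing Intro starts before Cardio Circuit ends → Cardio Circuit and Rowing Intro overlap.
That's a conflict, so the schedule is not conflict-free.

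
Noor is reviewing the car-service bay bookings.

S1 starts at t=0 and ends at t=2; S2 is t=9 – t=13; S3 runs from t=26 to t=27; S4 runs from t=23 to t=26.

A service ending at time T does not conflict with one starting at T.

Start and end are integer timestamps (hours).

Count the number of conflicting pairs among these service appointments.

0

Sorted by start: S1, S2, S4, S3.
S2 starts after S1 ends, so S1 has no further overlaps.
S4 starts after S2 ends, so S2 has no further overlaps.
S3 starts exactly when S4 ends (back-to-back, no overlap).
No pair overlaps.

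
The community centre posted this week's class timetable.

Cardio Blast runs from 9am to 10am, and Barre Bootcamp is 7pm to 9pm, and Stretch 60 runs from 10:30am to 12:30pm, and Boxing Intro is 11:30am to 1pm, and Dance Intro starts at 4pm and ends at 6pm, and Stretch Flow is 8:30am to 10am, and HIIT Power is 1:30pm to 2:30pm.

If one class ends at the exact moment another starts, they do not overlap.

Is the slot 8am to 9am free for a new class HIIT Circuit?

Stretch Flow: starts 8:30am before HIIT Circuit ends 9am, and ends 10am after HIIT Circuit starts 8am → overlap.
Cardio Blast: starts 9am at or after HIIT Circuit ends 9am → clear.
Stretch 60: starts 10:30am at or after HIIT Circuit ends 9am → clear.
Boxing Intro: starts 11:30am at or after HIIT Circuit ends 9am → clear.
HIIT Power: starts 1:30pm at or after HIIT Circuit ends 9am → clear.
Dance Intro: starts 4pm at or after HIIT Circuit ends 9am → clear.
Barre Bootcamp: starts 7pm at or after HIIT Circuit ends 9am → clear.
HIIT Circuit overlaps Stretch Flow.

No — it overlaps Stretch Flow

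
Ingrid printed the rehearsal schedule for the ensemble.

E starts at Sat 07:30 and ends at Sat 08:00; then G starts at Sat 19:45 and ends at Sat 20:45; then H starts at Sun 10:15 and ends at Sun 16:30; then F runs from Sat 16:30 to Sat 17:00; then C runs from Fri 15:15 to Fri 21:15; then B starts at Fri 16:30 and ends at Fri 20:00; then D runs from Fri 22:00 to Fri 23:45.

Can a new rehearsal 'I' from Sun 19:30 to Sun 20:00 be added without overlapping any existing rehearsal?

C: ends Fri 21:15 at or before I starts Sun 19:30 → clear.
B: ends Fri 20:00 at or before I starts Sun 19:30 → clear.
D: ends Fri 23:45 at or before I starts Sun 19:30 → clear.
E: ends Sat 08:00 at or before I starts Sun 19:30 → clear.
F: ends Sat 17:00 at or before I starts Sun 19:30 → clear.
G: ends Sat 20:45 at or before I starts Sun 19:30 → clear.
H: ends Sun 16:30 at or before I starts Sun 19:30 → clear.

Yes — the slot is free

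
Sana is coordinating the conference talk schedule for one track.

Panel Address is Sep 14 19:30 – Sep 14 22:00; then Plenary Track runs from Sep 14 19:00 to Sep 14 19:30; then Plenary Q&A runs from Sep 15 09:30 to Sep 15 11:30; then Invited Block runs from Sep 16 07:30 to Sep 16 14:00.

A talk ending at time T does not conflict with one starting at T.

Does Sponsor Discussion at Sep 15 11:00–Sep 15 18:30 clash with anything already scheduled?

Plenary Track: ends Sep 14 19:30 at or before Sponsor Discussion starts Sep 15 11:00 → clear.
Panel Address: ends Sep 14 22:00 at or before Sponsor Discussion starts Sep 15 11:00 → clear.
Plenary Q&A: starts Sep 15 09:30 before Sponsor Discussion ends Sep 15 18:30, and ends Sep 15 11:30 after Sponsor Discussion starts Sep 15 11:00 → overlap.
Invited Block: starts Sep 16 07:30 at or after Sponsor Discussion ends Sep 15 18:30 → clear.
Sponsor Discussion overlaps Plenary Q&A.

Yes — it overlaps Plenary Q&A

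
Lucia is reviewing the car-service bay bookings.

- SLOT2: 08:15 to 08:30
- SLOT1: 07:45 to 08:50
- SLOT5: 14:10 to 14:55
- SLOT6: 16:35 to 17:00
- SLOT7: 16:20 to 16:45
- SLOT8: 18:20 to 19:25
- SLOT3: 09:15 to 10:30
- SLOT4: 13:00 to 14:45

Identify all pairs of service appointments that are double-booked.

SLOT1 & SLOT2, SLOT4 & SLOT5, SLOT6 & SLOT7

Sorted by start: SLOT1, SLOT2, SLOT3, SLOT4, SLOT5, SLOT7, SLOT6, SLOT8.
SLOT2 starts before SLOT1 ends → SLOT1 and SLOT2 overlap.
SLOT3 starts after SLOT1 ends, so nothing later overlaps SLOT1 either.
SLOT3 starts after SLOT2 ends, so nothing later overlaps SLOT2 either.
SLOT4 starts after SLOT3 ends, so nothing later overlaps SLOT3 either.
SLOT5 starts before SLOT4 ends → SLOT4 and SLOT5 overlap.
SLOT7 starts after SLOT4 ends, so nothing later overlaps SLOT4 either.
SLOT7 starts after SLOT5 ends, so nothing later overlaps SLOT5 either.
SLOT6 starts before SLOT7 ends → SLOT7 and SLOT6 overlap.
SLOT8 starts after SLOT7 ends.
SLOT8 starts after SLOT6 ends.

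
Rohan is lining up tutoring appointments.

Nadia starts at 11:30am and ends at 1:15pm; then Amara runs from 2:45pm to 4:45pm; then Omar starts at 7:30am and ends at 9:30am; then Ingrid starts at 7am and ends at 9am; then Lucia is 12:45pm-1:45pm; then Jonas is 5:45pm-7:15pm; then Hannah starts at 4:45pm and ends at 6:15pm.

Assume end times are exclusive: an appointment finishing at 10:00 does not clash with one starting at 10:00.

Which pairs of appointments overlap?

Hannah & Jonas, Ingrid & Omar, Lucia & Nadia

Sorted by start: Ingrid, Omar, Nadia, Lucia, Amara, Hannah, Jonas.
Omar starts before Ingrid ends → Ingrid and Omar overlap.
Nadia starts after Ingrid ends, so Ingrid has no further overlaps.
Nadia starts after Omar ends, so Omar has no further overlaps.
Lucia starts before Nadia ends → Nadia and Lucia overlap.
Amara starts after Nadia ends, so Nadia has no further overlaps.
Amara starts after Lucia ends, so Lucia has no further overlaps.
Hannah starts exactly when Amara ends (back-to-back, no overlap), so Amara has no further overlaps.
Jonas starts before Hannah ends → Hannah and Jonas overlap.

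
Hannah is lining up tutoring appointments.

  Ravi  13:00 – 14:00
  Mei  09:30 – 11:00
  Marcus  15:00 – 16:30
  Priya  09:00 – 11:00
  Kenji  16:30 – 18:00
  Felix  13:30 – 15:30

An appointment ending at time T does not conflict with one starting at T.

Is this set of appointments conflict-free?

No

Sorted by start: Priya, Mei, Ravi, Felix, Marcus, Kenji.
Mei starts before Priya ends → Priya and Mei overlap.
That's a conflict, so the schedule is not conflict-free.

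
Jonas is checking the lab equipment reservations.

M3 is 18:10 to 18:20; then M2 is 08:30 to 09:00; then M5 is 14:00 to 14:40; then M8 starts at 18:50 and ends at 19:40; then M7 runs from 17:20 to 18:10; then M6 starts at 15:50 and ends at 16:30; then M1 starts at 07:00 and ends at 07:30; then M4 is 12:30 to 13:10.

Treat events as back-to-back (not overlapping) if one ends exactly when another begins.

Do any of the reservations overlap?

Sorted by start: M1, M2, M4, M5, M6, M7, M3, M8.
M2 starts after M1 ends, so nothing later overlaps M1 either.
M4 starts after M2 ends, so nothing later overlaps M2 either.
M5 starts after M4 ends, so nothing later overlaps M4 either.
M6 starts after M5 ends, so nothing later overlaps M5 either.
M7 starts after M6 ends, so nothing later overlaps M6 either.
M3 starts exactly when M7 ends (back-to-back, no overlap), so nothing later overlaps M7 either.
M8 starts after M3 ends.
Every pair is clear; the schedule has no overlaps.

No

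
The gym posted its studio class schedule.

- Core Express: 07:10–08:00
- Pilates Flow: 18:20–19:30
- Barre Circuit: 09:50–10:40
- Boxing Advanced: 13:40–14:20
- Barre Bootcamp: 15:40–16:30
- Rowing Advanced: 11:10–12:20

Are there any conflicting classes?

Two intervals overlap when each starts before the other ends.
Sorted by start: Core Express, Barre Circuit, Rowing Advanced, Boxing Advanced, Barre Bootcamp, Pilates Flow.
Barre Circuit starts after Core Express ends, so nothing later overlaps Core Express either.
Rowing Advanced starts after Barre Circuit ends, so nothing later overlaps Barre Circuit either.
Boxing Advanced starts after Rowing Advanced ends, so nothing later overlaps Rowing Advanced either.
Barre Bootcamp starts after Boxing Advanced ends, so nothing later overlaps Boxing Advanced either.
Pilates Flow starts after Barre Bootcamp ends.
Every pair is clear; the schedule has no overlaps.

No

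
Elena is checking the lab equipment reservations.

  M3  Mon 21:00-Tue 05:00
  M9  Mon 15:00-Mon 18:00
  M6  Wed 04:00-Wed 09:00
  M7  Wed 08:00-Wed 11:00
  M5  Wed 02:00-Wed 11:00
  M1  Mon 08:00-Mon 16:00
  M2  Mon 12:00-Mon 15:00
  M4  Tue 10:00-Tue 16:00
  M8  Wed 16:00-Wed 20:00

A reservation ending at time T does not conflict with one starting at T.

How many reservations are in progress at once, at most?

3

Sweep the timeline, counting +1 at each start and −1 at each end (ends before starts at a tie):
Mon 08:00 start M1 → 1
Mon 12:00 start M2 → 2
Mon 15:00 end M2 → 1
Mon 15:00 start M9 → 2
Mon 16:00 end M1 → 1
Mon 18:00 end M9 → 0
Mon 21:00 start M3 → 1
Tue 05:00 end M3 → 0
Tue 10:00 start M4 → 1
Tue 16:00 end M4 → 0
Wed 02:00 start M5 → 1
Wed 04:00 start M6 → 2
Wed 08:00 start M7 → 3
Wed 09:00 end M6 → 2
Wed 11:00 end M5 → 1
Wed 11:00 end M7 → 0
Wed 16:00 start M8 → 1
Wed 20:00 end M8 → 0
Peak is 3, at Wed 08:00 (M5, M6, M7).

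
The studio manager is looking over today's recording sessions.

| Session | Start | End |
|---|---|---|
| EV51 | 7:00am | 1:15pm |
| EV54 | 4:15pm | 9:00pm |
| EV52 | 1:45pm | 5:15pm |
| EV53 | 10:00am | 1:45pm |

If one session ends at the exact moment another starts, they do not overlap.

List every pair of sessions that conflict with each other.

EV51 & EV53, EV52 & EV54

Sorted by start: EV51, EV53, EV52, EV54.
EV53 starts before EV51 ends → EV51 and EV53 overlap.
EV52 starts after EV51 ends — done with EV51.
EV52 starts exactly when EV53 ends (back-to-back, no overlap) — done with EV53.
EV54 starts before EV52 ends → EV52 and EV54 overlap.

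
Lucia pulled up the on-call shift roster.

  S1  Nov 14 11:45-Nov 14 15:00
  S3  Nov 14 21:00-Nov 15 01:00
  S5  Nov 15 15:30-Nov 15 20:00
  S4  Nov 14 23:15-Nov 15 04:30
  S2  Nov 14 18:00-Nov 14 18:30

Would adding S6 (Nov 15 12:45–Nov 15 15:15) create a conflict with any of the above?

S1: ends Nov 14 15:00 at or before S6 starts Nov 15 12:45 → clear.
S2: ends Nov 14 18:30 at or before S6 starts Nov 15 12:45 → clear.
S3: ends Nov 15 01:00 at or before S6 starts Nov 15 12:45 → clear.
S4: ends Nov 15 04:30 at or before S6 starts Nov 15 12:45 → clear.
S5: starts Nov 15 15:30 at or after S6 ends Nov 15 15:15 → clear.

No — it doesn't clash with anything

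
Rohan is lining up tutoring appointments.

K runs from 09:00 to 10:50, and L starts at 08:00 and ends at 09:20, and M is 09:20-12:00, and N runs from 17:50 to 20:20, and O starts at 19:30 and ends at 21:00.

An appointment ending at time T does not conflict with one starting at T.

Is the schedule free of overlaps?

No

Sorted by start: L, K, M, N, O.
K starts before L ends → L and K overlap.
That's a conflict, so the schedule is not conflict-free.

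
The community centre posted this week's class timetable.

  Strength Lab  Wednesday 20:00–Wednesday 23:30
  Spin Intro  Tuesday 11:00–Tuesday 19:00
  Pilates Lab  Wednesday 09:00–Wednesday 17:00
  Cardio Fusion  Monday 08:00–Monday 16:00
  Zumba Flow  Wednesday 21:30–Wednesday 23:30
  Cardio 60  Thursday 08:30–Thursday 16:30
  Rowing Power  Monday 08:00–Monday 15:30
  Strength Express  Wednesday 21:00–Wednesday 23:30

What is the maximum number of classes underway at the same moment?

Walk through starts and ends in time order (an end at T is processed before a start at T):
Monday 08:00 start Cardio Fusion → 1
Monday 08:00 start Rowing Power → 2
Monday 15:30 end Rowing Power → 1
Monday 16:00 end Cardio Fusion → 0
Tuesday 11:00 start Spin Intro → 1
Tuesday 19:00 end Spin Intro → 0
Wednesday 09:00 start Pilates Lab → 1
Wednesday 17:00 end Pilates Lab → 0
Wednesday 20:00 start Strength Lab → 1
Wednesday 21:00 start Strength Express → 2
Wednesday 21:30 start Zumba Flow → 3
Wednesday 23:30 end Strength Express → 2
Wednesday 23:30 end Strength Lab → 1
Wednesday 23:30 end Zumba Flow → 0
Thursday 08:30 start Cardio 60 → 1
Thursday 16:30 end Cardio 60 → 0
Peak is 3, at Wednesday 21:30 (Strength Express, Strength Lab, Zumba Flow).

3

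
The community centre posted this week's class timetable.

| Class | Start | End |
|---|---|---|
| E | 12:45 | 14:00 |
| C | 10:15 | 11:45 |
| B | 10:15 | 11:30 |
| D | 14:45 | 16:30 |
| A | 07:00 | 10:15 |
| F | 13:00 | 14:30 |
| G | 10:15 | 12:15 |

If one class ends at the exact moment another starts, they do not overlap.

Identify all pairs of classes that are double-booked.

B & C, B & G, C & G, E & F

Sorted by start: A, B, C, G, E, F, D.
B starts exactly when A ends (back-to-back, no overlap), so nothing later overlaps A either.
C starts before B ends → B and C overlap.
G starts before B ends → B and G overlap.
E starts after B ends, so nothing later overlaps B either.
G starts before C ends → C and G overlap.
E starts after C ends, so nothing later overlaps C either.
E starts after G ends, so nothing later overlaps G either.
F starts before E ends → E and F overlap.
D starts after E ends.
D starts after F ends.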